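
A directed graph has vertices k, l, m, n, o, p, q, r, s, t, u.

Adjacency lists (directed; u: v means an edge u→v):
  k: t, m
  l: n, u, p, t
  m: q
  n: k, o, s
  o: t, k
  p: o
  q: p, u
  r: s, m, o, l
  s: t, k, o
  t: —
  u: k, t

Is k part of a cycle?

Yes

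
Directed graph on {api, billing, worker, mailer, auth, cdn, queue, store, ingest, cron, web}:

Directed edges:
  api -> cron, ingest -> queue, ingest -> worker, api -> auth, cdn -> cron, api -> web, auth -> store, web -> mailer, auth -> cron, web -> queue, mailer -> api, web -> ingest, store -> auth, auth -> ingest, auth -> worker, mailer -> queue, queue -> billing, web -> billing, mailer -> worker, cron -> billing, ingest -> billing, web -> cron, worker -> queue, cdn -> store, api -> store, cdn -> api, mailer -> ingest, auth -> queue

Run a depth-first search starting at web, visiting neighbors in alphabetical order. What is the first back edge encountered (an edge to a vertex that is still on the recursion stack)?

store->auth

DFS from web (visiting neighbors in alphabetical order); mark gray on enter, black on exit:
web gray
  billing gray
  billing black
  cron gray
    cron→billing: billing black — skip
  cron black
  ingest gray
    ingest→billing: billing black — skip
    queue gray
      queue→billing: billing black — skip
    queue black
    worker gray
      worker→queue: queue black — skip
    worker black
  ingest black
  mailer gray
    api gray
      auth gray
        auth→cron: cron black — skip
        auth→ingest: ingest black — skip
        auth→queue: queue black — skip
        store gray
          store→auth: auth is gray → back edge
First back edge: store → auth.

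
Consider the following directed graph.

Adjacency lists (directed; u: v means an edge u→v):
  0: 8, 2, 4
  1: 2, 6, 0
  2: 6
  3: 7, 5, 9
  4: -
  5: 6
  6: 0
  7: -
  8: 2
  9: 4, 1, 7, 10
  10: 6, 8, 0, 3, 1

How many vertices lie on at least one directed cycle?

7

A vertex is on a directed cycle iff it belongs to a strongly connected component of size ≥ 2 (or has a self-loop).
The vertices on cycles are {0, 2, 3, 6, 8, 9, 10} — 7 in total.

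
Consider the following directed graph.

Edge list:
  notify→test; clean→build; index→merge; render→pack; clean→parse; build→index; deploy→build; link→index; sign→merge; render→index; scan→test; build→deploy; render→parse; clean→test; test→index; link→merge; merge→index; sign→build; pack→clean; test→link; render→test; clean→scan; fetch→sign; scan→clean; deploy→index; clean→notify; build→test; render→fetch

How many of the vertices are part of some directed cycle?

A vertex is on a directed cycle iff it belongs to a strongly connected component of size ≥ 2 (or has a self-loop).
The vertices on cycles are {scan, build, clean, index, merge, deploy} — 6 in total.

6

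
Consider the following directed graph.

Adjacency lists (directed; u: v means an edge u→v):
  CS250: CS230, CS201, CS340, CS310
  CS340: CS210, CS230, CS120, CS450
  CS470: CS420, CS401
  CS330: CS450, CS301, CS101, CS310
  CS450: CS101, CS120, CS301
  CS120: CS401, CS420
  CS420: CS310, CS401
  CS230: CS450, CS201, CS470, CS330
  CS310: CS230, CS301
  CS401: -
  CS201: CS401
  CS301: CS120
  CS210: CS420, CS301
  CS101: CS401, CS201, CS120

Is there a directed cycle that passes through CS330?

CS330 is on a cycle iff CS330 can reach itself via ≥1 edge.
CS330 → CS310 → CS230 → CS330 — yes.

Yes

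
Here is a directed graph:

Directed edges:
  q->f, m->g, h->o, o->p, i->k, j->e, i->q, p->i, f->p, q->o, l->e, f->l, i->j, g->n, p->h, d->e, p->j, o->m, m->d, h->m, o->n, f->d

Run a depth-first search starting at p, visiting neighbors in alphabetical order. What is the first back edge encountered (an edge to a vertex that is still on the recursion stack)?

DFS from p (visiting neighbors in alphabetical order); mark gray on enter, black on exit:
p gray
  h gray
    m gray
      d gray
        e gray
        e black
      d black
      g gray
        n gray
        n black
      g black
    m black
    o gray
      o→m: m black — skip
      o→n: n black — skip
      o→p: p is gray → back edge
First back edge: o → p.

o->p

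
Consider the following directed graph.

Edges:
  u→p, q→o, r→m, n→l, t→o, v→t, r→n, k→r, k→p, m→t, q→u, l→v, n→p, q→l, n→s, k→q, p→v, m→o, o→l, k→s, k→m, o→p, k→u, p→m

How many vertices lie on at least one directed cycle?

A vertex is on a directed cycle iff it belongs to a strongly connected component of size ≥ 2 (or has a self-loop).
The vertices on cycles are {l, m, o, p, t, v} — 6 in total.

6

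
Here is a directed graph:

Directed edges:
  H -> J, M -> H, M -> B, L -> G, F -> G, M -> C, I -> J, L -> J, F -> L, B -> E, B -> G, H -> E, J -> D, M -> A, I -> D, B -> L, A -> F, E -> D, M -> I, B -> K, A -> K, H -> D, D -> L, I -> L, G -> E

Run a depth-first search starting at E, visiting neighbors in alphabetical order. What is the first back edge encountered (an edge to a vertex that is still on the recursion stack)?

G->E

DFS from E (visiting neighbors in alphabetical order); mark gray on enter, black on exit:
E gray
  D gray
    L gray
      G gray
        G→E: E is gray → back edge
First back edge: G → E.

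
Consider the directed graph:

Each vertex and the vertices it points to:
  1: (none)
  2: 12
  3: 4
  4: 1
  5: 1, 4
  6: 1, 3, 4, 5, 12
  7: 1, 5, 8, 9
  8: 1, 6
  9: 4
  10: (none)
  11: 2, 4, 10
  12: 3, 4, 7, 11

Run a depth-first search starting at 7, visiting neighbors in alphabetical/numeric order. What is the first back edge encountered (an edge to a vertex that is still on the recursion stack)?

12->7

DFS from 7 (visiting neighbors in alphabetical/numeric order); mark gray on enter, black on exit:
7 gray
  1 gray
  1 black
  5 gray
    5→1: 1 black — skip
    4 gray
      4→1: 1 black — skip
    4 black
  5 black
  8 gray
    8→1: 1 black — skip
    6 gray
      6→1: 1 black — skip
      3 gray
        3→4: 4 black — skip
      3 black
      6→4: 4 black — skip
      6→5: 5 black — skip
      12 gray
        12→3: 3 black — skip
        12→4: 4 black — skip
        12→7: 7 is gray → back edge
First back edge: 12 → 7.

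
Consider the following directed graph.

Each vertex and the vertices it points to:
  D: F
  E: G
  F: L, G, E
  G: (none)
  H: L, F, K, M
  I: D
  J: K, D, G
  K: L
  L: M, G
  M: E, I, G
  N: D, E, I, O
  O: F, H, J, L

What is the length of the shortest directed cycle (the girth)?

5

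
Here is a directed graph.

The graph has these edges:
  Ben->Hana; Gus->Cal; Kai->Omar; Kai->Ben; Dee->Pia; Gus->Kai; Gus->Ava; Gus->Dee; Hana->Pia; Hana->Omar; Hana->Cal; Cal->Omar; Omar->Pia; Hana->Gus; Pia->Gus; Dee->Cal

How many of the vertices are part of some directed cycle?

8

A vertex is on a directed cycle iff it belongs to a strongly connected component of size ≥ 2 (or has a self-loop).
The vertices on cycles are {Ben, Cal, Dee, Gus, Kai, Pia, Hana, Omar} — 8 in total.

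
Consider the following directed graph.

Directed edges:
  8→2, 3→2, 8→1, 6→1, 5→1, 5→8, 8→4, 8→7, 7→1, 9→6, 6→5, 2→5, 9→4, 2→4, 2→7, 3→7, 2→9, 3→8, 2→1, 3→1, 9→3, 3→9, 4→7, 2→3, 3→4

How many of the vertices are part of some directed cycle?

6

A vertex is on a directed cycle iff it belongs to a strongly connected component of size ≥ 2 (or has a self-loop).
The vertices on cycles are {2, 3, 5, 6, 8, 9} — 6 in total.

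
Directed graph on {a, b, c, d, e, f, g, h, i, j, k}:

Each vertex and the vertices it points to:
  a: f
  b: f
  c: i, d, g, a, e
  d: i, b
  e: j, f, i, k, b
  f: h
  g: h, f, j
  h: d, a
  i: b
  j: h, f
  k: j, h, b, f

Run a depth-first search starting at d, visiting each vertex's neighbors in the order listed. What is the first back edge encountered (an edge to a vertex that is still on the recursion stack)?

DFS from d (visiting each vertex's neighbors in the order listed); mark gray on enter, black on exit:
d gray
  i gray
    b gray
      f gray
        h gray
          h→d: d is gray → back edge
First back edge: h → d.

h->d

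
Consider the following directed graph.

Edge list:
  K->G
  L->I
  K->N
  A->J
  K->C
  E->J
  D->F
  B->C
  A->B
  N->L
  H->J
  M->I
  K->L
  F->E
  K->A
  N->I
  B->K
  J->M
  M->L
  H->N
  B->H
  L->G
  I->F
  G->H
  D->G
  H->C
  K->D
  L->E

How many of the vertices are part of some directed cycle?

12

A vertex is on a directed cycle iff it belongs to a strongly connected component of size ≥ 2 (or has a self-loop).
The vertices on cycles are {A, B, E, F, G, H, I, J, K, L, M, N} — 12 in total.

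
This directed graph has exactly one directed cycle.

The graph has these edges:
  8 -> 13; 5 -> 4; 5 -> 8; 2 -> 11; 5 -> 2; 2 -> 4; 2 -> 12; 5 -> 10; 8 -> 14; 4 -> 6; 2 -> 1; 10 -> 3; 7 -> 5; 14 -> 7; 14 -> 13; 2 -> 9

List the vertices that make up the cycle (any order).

5, 7, 8, 14

DFS with gray/black marking from 5:
5 gray
  8 gray
    14 gray
      7 gray
        7→5: 5 is gray → back edge
Back edge closes the cycle 5 → 8 → 14 → 7 → 5; its vertices are {5, 7, 8, 14}.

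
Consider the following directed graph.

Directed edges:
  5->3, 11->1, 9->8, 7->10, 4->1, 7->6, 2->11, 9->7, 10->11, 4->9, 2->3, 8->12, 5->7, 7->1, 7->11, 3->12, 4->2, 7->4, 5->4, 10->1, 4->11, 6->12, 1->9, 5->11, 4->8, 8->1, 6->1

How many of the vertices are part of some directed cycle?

A vertex is on a directed cycle iff it belongs to a strongly connected component of size ≥ 2 (or has a self-loop).
The vertices on cycles are {1, 2, 4, 6, 7, 8, 9, 10, 11} — 9 in total.

9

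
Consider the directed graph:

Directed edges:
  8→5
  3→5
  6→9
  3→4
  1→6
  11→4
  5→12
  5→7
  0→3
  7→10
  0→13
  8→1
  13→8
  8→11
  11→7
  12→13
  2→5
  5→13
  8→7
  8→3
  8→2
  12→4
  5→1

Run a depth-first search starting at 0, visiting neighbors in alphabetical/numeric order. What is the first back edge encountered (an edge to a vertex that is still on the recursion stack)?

2→5

DFS from 0 (visiting neighbors in alphabetical/numeric order); mark gray on enter, black on exit:
0 gray
  3 gray
    4 gray
    4 black
    5 gray
      1 gray
        6 gray
          9 gray
          9 black
        6 black
      1 black
      7 gray
        10 gray
        10 black
      7 black
      12 gray
        12→4: 4 black — skip
        13 gray
          8 gray
            8→1: 1 black — skip
            2 gray
              2→5: 5 is gray → back edge
First back edge: 2 → 5.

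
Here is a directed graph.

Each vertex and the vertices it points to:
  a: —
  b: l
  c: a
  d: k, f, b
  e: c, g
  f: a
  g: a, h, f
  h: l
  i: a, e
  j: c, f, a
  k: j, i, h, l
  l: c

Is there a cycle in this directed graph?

DFS with white/gray/black marking, starting from f:
f gray
  a gray
  a black
f black
b gray
  l gray
    c gray
      c→a: a black — skip
    c black
  l black
b black
d gray
  k gray
    j gray
      j→c: c black — skip
      j→f: f black — skip
      j→a: a black — skip
    j black
    i gray
      i→a: a black — skip
      e gray
        e→c: c black — skip
        g gray
          g→a: a black — skip
          h gray
            h→l: l black — skip
          h black
          g→f: f black — skip
        g black
      e black
    i black
    k→h: h black — skip
    k→l: l black — skip
  k black
  d→f: f black — skip
  d→b: b black — skip
d black
Every edge goes to a white or black vertex — no back edge, so the graph is acyclic.

No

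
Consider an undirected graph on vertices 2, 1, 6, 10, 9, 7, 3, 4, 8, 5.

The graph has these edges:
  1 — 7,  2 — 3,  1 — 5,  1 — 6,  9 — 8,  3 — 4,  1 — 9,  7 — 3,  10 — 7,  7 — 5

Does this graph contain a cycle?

DFS, tracking each vertex's parent; an edge to a visited non-parent vertex closes a cycle.
Start from 3:
visit 3 (parent –)
  visit 7 (parent 3)
    visit 5 (parent 7)
      visit 1 (parent 5)
        1–7: 7 visited and ≠ parent → cycle
Cycle: 7 – 5 – 1 – 7.

Yes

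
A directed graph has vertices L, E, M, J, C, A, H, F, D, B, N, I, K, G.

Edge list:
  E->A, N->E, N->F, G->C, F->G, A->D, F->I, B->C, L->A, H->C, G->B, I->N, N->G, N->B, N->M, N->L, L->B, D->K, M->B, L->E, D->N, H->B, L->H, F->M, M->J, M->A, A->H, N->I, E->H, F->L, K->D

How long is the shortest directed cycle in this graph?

For each vertex v, BFS finds the shortest path from v back to v.
The shortest such closed walk is K → D → K, length 2.

2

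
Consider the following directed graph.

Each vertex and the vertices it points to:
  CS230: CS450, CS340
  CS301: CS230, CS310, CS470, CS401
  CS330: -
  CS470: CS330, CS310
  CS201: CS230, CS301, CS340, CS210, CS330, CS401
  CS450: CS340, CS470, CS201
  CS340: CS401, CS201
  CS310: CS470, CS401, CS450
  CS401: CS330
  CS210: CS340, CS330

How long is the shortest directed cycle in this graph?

2

For each vertex v, BFS finds the shortest path from v back to v.
The shortest such closed walk is CS310 → CS470 → CS310, length 2.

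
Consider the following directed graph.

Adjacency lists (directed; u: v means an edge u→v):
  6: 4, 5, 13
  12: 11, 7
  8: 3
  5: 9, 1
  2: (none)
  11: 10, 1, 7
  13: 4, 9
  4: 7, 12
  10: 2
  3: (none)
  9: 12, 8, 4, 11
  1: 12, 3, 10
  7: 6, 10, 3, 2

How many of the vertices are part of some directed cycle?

9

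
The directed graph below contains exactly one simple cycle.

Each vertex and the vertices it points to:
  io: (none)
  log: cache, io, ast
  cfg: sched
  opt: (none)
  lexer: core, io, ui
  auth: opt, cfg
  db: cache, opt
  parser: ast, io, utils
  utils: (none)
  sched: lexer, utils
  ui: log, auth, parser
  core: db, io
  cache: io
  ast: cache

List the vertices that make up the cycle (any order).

ui, cfg, auth, lexer, sched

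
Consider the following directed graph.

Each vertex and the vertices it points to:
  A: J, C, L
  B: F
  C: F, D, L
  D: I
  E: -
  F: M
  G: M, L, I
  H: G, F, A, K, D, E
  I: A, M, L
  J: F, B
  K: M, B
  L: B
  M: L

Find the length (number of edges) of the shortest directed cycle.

4

For each vertex v, BFS finds the shortest path from v back to v.
The shortest such closed walk is A → C → D → I → A, length 4.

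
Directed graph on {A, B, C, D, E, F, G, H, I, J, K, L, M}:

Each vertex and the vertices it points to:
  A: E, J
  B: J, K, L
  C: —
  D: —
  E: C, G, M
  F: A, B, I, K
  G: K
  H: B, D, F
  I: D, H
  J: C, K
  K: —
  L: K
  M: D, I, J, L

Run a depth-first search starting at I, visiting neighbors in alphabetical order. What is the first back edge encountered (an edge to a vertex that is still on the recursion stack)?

DFS from I (visiting neighbors in alphabetical order); mark gray on enter, black on exit:
I gray
  D gray
  D black
  H gray
    B gray
      J gray
        C gray
        C black
        K gray
        K black
      J black
      B→K: K black — skip
      L gray
        L→K: K black — skip
      L black
    B black
    H→D: D black — skip
    F gray
      A gray
        E gray
          E→C: C black — skip
          G gray
            G→K: K black — skip
          G black
          M gray
            M→D: D black — skip
            M→I: I is gray → back edge
First back edge: M → I.

M->I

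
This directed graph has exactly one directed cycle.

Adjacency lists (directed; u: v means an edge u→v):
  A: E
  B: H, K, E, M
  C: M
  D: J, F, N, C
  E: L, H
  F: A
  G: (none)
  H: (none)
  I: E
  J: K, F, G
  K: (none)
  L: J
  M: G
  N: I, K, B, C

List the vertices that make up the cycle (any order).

A, E, F, J, L

DFS with gray/black marking from J:
J gray
  K gray
  K black
  F gray
    A gray
      E gray
        L gray
          L→J: J is gray → back edge
Back edge closes the cycle J → F → A → E → L → J; its vertices are {A, E, F, J, L}.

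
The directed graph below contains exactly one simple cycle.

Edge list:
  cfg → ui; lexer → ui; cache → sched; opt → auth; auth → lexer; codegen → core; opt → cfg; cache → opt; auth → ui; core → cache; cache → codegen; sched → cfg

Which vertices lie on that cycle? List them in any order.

core, cache, codegen

DFS with gray/black marking from cache:
cache gray
  opt gray
    auth gray
      ui gray
      ui black
      lexer gray
        lexer→ui: ui black — skip
      lexer black
    auth black
    cfg gray
      cfg→ui: ui black — skip
    cfg black
  opt black
  codegen gray
    core gray
      core→cache: cache is gray → back edge
Back edge closes the cycle cache → codegen → core → cache; its vertices are {core, cache, codegen}.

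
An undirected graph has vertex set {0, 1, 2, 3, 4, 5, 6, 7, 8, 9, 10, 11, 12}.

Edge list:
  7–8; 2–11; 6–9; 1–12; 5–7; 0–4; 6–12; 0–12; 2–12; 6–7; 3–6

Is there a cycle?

DFS, tracking each vertex's parent; an edge to a visited non-parent vertex closes a cycle.
Start from 6:
visit 6 (parent –)
  visit 9 (parent 6)
    9–6: parent, skip
  visit 7 (parent 6)
    7–6: parent, skip
    visit 5 (parent 7)
      5–7: parent, skip
    visit 8 (parent 7)
      8–7: parent, skip
  visit 3 (parent 6)
    3–6: parent, skip
  visit 12 (parent 6)
    visit 1 (parent 12)
      1–12: parent, skip
    visit 2 (parent 12)
      visit 11 (parent 2)
        11–2: parent, skip
      2–12: parent, skip
    visit 0 (parent 12)
      0–12: parent, skip
      visit 4 (parent 0)
        4–0: parent, skip
    12–6: parent, skip
visit 10 (parent –)
No non-parent visited neighbor found — the graph is a forest.

No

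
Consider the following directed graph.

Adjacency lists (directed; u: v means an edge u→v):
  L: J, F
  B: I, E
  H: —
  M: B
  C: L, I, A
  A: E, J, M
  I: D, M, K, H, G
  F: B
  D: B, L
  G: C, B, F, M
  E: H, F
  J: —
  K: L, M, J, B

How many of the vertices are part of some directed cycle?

A vertex is on a directed cycle iff it belongs to a strongly connected component of size ≥ 2 (or has a self-loop).
The vertices on cycles are {A, B, C, D, E, F, G, I, K, L, M} — 11 in total.

11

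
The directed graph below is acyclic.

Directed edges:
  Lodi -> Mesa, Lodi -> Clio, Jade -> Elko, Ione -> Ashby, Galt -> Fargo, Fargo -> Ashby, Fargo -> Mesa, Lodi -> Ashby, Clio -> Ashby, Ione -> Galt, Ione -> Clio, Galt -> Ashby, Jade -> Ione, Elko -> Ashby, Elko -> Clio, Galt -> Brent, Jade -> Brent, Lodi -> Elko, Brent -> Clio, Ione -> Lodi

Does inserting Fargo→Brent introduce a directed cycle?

Adding Fargo→Brent creates a cycle iff Brent can already reach Fargo.
Explore from Brent: no path reaches Fargo. The graph stays acyclic.

No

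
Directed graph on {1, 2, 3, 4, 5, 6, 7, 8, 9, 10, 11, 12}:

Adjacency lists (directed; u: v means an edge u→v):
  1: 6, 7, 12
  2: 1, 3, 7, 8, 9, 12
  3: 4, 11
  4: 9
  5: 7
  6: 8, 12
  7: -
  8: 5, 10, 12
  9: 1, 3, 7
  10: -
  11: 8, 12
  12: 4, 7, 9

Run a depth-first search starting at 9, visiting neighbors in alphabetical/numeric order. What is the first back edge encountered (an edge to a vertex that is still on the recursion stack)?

DFS from 9 (visiting neighbors in alphabetical/numeric order); mark gray on enter, black on exit:
9 gray
  1 gray
    6 gray
      8 gray
        5 gray
          7 gray
          7 black
        5 black
        10 gray
        10 black
        12 gray
          4 gray
            4→9: 9 is gray → back edge
First back edge: 4 → 9.

4->9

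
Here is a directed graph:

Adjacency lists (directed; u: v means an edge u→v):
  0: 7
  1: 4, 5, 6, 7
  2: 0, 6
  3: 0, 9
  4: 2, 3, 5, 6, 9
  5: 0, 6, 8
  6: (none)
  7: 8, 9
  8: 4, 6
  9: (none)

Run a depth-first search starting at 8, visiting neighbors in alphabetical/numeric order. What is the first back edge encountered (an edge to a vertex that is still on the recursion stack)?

7->8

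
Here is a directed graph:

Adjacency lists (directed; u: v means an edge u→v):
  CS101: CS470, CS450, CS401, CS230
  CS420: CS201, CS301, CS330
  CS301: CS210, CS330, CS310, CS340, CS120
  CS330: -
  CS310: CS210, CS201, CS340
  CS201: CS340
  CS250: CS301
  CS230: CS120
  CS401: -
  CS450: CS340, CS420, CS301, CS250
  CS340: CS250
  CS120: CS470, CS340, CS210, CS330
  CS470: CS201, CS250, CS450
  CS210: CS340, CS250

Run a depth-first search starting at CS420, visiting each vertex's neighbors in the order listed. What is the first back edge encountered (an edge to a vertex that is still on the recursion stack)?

CS210→CS340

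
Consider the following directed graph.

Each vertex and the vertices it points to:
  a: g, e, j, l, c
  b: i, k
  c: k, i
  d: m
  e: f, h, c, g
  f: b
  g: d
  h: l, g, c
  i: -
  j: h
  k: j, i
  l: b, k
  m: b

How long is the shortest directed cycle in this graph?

4

For each vertex v, BFS finds the shortest path from v back to v.
The shortest such closed walk is j → h → c → k → j, length 4.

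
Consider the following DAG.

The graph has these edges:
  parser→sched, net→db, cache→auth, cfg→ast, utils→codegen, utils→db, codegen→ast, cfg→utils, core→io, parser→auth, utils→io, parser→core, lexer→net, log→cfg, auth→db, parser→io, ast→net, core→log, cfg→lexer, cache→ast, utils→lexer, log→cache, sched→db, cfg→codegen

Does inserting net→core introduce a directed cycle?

Yes

Adding net→core creates a cycle iff core can already reach net.
Path from core: core → log → cfg → lexer → net.
So core → … → net → core is a cycle.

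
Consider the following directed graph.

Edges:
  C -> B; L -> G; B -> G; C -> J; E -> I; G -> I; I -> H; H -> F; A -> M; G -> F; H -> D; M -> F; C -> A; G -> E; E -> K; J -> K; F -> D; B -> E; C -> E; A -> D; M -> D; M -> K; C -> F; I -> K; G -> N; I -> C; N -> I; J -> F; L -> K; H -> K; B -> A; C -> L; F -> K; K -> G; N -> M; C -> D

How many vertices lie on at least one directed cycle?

13

A vertex is on a directed cycle iff it belongs to a strongly connected component of size ≥ 2 (or has a self-loop).
The vertices on cycles are {A, B, C, E, F, G, H, I, J, K, L, M, N} — 13 in total.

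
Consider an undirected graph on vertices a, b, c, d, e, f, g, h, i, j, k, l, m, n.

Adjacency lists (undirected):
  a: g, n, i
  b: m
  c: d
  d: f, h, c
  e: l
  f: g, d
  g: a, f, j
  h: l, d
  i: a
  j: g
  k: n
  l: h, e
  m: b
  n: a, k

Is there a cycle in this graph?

DFS, tracking each vertex's parent; an edge to a visited non-parent vertex closes a cycle.
Start from m:
visit m (parent –)
  visit b (parent m)
    b–m: parent, skip
visit a (parent –)
  visit g (parent a)
    g–a: parent, skip
    visit f (parent g)
      f–g: parent, skip
      visit d (parent f)
        d–f: parent, skip
        visit h (parent d)
          visit l (parent h)
            l–h: parent, skip
            visit e (parent l)
              e–l: parent, skip
          h–d: parent, skip
        visit c (parent d)
          c–d: parent, skip
    visit j (parent g)
      j–g: parent, skip
  visit n (parent a)
    n–a: parent, skip
    visit k (parent n)
      k–n: parent, skip
  visit i (parent a)
    i–a: parent, skip
No non-parent visited neighbor found — the graph is a forest.

No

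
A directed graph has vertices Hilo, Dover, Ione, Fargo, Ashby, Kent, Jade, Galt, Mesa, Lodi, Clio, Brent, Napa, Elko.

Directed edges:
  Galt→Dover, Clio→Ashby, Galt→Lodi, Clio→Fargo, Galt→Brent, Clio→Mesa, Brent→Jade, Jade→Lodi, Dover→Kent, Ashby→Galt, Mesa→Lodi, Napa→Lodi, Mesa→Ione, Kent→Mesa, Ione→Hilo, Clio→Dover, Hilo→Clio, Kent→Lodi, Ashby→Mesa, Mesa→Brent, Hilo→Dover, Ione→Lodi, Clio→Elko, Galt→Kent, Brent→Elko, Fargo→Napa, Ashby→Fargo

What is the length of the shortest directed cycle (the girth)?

4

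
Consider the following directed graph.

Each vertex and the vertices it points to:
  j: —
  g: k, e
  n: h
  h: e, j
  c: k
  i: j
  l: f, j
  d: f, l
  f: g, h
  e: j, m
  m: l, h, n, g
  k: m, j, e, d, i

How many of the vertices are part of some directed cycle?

A vertex is on a directed cycle iff it belongs to a strongly connected component of size ≥ 2 (or has a self-loop).
The vertices on cycles are {d, e, f, g, h, k, l, m, n} — 9 in total.

9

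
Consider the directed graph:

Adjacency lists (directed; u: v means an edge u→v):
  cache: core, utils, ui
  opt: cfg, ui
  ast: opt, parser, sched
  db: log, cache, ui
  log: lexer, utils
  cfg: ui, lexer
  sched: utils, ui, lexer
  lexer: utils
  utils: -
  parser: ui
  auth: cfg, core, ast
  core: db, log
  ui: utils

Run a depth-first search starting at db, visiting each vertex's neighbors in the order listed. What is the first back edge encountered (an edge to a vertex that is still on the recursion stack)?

core→db

DFS from db (visiting each vertex's neighbors in the order listed); mark gray on enter, black on exit:
db gray
  log gray
    lexer gray
      utils gray
      utils black
    lexer black
    log→utils: utils black — skip
  log black
  cache gray
    core gray
      core→db: db is gray → back edge
First back edge: core → db.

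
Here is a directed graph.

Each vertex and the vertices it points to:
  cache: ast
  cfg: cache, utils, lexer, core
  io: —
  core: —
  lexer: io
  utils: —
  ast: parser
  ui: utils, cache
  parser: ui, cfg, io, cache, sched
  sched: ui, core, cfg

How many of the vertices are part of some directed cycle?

6

A vertex is on a directed cycle iff it belongs to a strongly connected component of size ≥ 2 (or has a self-loop).
The vertices on cycles are {ui, ast, cfg, cache, sched, parser} — 6 in total.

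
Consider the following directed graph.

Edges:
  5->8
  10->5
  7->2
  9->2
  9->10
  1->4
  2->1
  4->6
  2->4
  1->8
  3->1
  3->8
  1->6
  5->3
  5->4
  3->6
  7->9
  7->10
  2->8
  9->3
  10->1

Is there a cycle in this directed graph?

No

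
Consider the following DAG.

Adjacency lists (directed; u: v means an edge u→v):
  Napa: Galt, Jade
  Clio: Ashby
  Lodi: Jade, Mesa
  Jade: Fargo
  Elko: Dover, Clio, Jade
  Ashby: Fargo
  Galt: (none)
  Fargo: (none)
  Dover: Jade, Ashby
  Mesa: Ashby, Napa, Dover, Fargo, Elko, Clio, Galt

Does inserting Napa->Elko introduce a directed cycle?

Adding Napa→Elko creates a cycle iff Elko can already reach Napa.
Explore from Elko: no path reaches Napa. The graph stays acyclic.

No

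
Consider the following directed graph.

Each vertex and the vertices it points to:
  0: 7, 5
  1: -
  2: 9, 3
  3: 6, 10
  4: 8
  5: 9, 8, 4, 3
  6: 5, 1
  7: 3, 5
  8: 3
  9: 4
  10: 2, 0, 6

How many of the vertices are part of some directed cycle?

A vertex is on a directed cycle iff it belongs to a strongly connected component of size ≥ 2 (or has a self-loop).
The vertices on cycles are {0, 2, 3, 4, 5, 6, 7, 8, 9, 10} — 10 in total.

10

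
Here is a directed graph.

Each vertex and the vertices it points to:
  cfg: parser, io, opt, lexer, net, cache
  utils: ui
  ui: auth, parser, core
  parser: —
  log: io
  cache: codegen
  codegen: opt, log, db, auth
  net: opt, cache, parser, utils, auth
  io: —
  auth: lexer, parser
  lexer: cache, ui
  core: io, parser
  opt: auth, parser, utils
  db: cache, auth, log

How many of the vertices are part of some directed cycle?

A vertex is on a directed cycle iff it belongs to a strongly connected component of size ≥ 2 (or has a self-loop).
The vertices on cycles are {db, ui, opt, auth, cache, lexer, utils, codegen} — 8 in total.

8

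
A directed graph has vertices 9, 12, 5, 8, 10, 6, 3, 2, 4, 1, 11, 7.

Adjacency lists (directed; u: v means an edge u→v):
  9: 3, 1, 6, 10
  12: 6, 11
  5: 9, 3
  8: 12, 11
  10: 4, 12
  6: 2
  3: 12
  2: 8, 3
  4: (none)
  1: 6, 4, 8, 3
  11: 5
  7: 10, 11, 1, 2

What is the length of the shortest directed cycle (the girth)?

For each vertex v, BFS finds the shortest path from v back to v.
The shortest such closed walk is 11 → 5 → 3 → 12 → 11, length 4.

4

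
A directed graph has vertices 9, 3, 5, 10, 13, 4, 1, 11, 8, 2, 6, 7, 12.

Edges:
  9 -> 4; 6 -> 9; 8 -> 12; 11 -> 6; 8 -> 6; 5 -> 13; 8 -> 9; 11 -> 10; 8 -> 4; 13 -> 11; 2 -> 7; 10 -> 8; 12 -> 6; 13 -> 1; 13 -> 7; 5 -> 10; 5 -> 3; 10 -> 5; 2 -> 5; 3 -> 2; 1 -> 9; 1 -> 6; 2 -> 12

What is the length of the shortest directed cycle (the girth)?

2

For each vertex v, BFS finds the shortest path from v back to v.
The shortest such closed walk is 5 → 10 → 5, length 2.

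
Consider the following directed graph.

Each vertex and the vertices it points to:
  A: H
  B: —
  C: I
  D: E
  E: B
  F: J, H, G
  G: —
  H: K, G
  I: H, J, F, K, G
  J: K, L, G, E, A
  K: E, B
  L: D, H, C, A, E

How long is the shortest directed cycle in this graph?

For each vertex v, BFS finds the shortest path from v back to v.
The shortest such closed walk is J → L → C → I → J, length 4.

4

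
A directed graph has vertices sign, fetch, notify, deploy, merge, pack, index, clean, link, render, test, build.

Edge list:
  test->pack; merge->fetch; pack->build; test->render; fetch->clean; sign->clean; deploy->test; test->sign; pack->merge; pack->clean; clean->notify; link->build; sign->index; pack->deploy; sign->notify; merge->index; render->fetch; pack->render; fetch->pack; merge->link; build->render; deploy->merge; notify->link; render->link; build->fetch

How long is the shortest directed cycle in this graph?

For each vertex v, BFS finds the shortest path from v back to v.
The shortest such closed walk is test → pack → deploy → test, length 3.

3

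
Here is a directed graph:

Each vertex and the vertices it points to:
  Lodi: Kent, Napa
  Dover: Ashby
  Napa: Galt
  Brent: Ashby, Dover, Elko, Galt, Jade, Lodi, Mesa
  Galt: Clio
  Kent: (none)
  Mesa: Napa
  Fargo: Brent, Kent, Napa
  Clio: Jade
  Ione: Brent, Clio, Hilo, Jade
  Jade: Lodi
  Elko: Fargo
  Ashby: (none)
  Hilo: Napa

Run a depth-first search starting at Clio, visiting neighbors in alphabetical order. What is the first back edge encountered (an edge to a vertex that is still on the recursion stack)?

DFS from Clio (visiting neighbors in alphabetical order); mark gray on enter, black on exit:
Clio gray
  Jade gray
    Lodi gray
      Kent gray
      Kent black
      Napa gray
        Galt gray
          Galt→Clio: Clio is gray → back edge
First back edge: Galt → Clio.

Galt->Clio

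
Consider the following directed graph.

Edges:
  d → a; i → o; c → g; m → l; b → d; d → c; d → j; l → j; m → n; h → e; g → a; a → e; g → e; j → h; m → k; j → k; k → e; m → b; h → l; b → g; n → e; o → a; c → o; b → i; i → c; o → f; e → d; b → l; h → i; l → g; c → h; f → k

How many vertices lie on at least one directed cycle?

A vertex is on a directed cycle iff it belongs to a strongly connected component of size ≥ 2 (or has a self-loop).
The vertices on cycles are {a, c, d, e, f, g, h, i, j, k, l, o} — 12 in total.

12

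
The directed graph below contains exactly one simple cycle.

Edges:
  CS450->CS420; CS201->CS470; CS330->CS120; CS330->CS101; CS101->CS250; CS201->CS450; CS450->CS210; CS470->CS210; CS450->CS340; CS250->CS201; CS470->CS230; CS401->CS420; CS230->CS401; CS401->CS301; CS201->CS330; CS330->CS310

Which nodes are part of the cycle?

CS101, CS201, CS250, CS330

DFS with gray/black marking from CS201:
CS201 gray
  CS450 gray
    CS340 gray
    CS340 black
    CS210 gray
    CS210 black
    CS420 gray
    CS420 black
  CS450 black
  CS470 gray
    CS230 gray
      CS401 gray
        CS301 gray
        CS301 black
        CS401→CS420: CS420 black — skip
      CS401 black
    CS230 black
    CS470→CS210: CS210 black — skip
  CS470 black
  CS330 gray
    CS101 gray
      CS250 gray
        CS250→CS201: CS201 is gray → back edge
Back edge closes the cycle CS201 → CS330 → CS101 → CS250 → CS201; its vertices are {CS101, CS201, CS250, CS330}.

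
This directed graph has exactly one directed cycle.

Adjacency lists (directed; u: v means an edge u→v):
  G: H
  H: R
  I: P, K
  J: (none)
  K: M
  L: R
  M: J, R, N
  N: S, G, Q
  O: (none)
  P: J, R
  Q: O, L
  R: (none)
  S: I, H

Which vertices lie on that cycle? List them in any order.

I, K, M, N, S

DFS with gray/black marking from N:
N gray
  S gray
    I gray
      P gray
        J gray
        J black
        R gray
        R black
      P black
      K gray
        M gray
          M→J: J black — skip
          M→R: R black — skip
          M→N: N is gray → back edge
Back edge closes the cycle N → S → I → K → M → N; its vertices are {I, K, M, N, S}.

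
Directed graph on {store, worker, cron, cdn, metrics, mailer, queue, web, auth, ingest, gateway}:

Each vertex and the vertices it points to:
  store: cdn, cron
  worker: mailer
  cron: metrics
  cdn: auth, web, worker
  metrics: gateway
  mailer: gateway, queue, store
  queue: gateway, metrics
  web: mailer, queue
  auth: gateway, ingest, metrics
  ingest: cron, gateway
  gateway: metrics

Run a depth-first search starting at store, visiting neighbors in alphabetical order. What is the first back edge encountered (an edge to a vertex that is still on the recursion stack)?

metrics->gateway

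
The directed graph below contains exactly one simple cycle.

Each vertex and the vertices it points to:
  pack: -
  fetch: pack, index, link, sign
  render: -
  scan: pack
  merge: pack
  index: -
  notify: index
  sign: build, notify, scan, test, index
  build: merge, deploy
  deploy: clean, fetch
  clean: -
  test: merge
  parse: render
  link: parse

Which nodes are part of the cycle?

sign, build, fetch, deploy

DFS with gray/black marking from deploy:
deploy gray
  clean gray
  clean black
  fetch gray
    pack gray
    pack black
    index gray
    index black
    link gray
      parse gray
        render gray
        render black
      parse black
    link black
    sign gray
      build gray
        merge gray
          merge→pack: pack black — skip
        merge black
        build→deploy: deploy is gray → back edge
Back edge closes the cycle deploy → fetch → sign → build → deploy; its vertices are {sign, build, fetch, deploy}.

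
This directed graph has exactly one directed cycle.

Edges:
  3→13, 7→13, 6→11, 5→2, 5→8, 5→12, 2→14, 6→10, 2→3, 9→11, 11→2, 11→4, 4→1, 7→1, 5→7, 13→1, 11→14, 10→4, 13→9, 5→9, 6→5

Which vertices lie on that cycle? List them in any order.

2, 3, 9, 11, 13

DFS with gray/black marking from 9:
9 gray
  11 gray
    4 gray
      1 gray
      1 black
    4 black
    14 gray
    14 black
    2 gray
      2→14: 14 black — skip
      3 gray
        13 gray
          13→9: 9 is gray → back edge
Back edge closes the cycle 9 → 11 → 2 → 3 → 13 → 9; its vertices are {2, 3, 9, 11, 13}.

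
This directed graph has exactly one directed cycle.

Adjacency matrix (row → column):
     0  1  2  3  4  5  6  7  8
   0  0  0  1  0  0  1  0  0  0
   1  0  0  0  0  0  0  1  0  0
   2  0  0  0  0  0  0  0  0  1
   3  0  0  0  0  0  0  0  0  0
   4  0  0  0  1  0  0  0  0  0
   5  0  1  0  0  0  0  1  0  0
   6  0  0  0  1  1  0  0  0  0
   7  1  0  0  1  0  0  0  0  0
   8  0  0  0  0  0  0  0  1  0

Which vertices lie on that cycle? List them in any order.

0, 2, 7, 8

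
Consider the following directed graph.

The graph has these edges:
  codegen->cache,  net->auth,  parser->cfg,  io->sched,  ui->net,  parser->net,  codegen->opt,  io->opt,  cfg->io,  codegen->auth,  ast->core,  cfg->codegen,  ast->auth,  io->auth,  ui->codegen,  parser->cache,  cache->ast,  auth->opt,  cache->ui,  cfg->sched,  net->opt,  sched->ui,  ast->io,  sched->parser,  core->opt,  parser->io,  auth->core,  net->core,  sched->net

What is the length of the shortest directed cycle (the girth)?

For each vertex v, BFS finds the shortest path from v back to v.
The shortest such closed walk is sched → parser → io → sched, length 3.

3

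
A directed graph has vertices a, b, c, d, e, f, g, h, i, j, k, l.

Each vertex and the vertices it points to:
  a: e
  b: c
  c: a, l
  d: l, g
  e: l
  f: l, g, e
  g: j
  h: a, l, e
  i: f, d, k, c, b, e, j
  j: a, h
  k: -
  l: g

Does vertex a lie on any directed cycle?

Yes

a is on a cycle iff a can reach itself via ≥1 edge.
a → e → l → g → j → a — yes.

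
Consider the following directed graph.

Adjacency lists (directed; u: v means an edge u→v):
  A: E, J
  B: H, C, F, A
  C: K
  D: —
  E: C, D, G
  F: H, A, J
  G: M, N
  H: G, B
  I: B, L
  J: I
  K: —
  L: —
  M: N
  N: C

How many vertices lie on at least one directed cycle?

A vertex is on a directed cycle iff it belongs to a strongly connected component of size ≥ 2 (or has a self-loop).
The vertices on cycles are {A, B, F, H, I, J} — 6 in total.

6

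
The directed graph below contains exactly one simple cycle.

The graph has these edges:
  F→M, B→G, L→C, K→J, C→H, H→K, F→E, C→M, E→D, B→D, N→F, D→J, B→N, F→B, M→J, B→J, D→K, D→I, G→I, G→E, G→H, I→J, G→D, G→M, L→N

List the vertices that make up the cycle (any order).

B, F, N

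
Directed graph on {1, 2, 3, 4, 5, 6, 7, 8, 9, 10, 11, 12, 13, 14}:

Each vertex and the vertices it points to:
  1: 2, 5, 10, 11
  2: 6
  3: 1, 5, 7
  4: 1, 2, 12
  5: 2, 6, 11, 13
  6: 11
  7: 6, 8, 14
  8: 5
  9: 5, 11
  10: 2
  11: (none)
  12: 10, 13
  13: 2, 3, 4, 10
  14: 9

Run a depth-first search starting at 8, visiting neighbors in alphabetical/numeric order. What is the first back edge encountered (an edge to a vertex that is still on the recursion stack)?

DFS from 8 (visiting neighbors in alphabetical/numeric order); mark gray on enter, black on exit:
8 gray
  5 gray
    2 gray
      6 gray
        11 gray
        11 black
      6 black
    2 black
    5→6: 6 black — skip
    5→11: 11 black — skip
    13 gray
      13→2: 2 black — skip
      3 gray
        1 gray
          1→2: 2 black — skip
          1→5: 5 is gray → back edge
First back edge: 1 → 5.

1→5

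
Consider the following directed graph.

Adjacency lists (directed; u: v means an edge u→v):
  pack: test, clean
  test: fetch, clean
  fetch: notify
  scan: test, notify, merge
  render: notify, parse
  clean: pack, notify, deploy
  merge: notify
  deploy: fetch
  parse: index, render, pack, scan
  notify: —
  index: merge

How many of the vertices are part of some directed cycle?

A vertex is on a directed cycle iff it belongs to a strongly connected component of size ≥ 2 (or has a self-loop).
The vertices on cycles are {pack, test, clean, parse, render} — 5 in total.

5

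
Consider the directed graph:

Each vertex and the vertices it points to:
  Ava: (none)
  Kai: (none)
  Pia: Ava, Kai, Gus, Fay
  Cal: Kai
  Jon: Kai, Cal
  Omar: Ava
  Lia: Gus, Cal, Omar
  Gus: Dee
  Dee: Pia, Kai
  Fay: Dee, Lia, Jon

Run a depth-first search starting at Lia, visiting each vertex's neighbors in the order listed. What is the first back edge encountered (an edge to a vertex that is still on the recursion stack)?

Pia->Gus

DFS from Lia (visiting each vertex's neighbors in the order listed); mark gray on enter, black on exit:
Lia gray
  Gus gray
    Dee gray
      Pia gray
        Ava gray
        Ava black
        Kai gray
        Kai black
        Pia→Gus: Gus is gray → back edge
First back edge: Pia → Gus.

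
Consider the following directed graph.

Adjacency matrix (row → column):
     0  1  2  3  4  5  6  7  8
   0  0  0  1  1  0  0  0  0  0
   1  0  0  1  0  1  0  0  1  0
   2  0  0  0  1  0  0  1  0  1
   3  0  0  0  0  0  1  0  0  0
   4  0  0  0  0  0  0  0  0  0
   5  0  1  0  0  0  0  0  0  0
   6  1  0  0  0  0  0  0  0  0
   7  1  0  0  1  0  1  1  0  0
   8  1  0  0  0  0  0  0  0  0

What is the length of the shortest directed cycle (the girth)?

For each vertex v, BFS finds the shortest path from v back to v.
The shortest such closed walk is 1 → 7 → 5 → 1, length 3.

3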